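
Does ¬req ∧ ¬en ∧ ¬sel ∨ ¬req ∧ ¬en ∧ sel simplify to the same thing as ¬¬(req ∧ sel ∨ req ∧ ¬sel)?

E1: ¬req ∧ ¬en ∧ ¬sel ∨ ¬req ∧ ¬en ∧ sel
    = ¬req ∧ ¬en   [distribution]
E2: ¬¬(req ∧ sel ∨ req ∧ ¬sel)
    = ¬¬req   [distribution]
    = req   [double negation]
These differ: at en=0, req=1, sel=0, E1 = 0 but E2 = 1.

No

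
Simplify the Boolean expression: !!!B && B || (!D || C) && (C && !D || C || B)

!D && B || C

!!!B && B || (!D || C) && (C && !D || C || B)
= !!!B && B || (!D || C) && (C || B)   [absorption]
= !B && B || (!D || C) && (C || B)   [double negation]
= (!D || C) && (C || B)   [complement / identity]
= !D && B || C   [distribution]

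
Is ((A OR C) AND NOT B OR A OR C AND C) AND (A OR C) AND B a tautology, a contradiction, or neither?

((A OR C) AND NOT B OR A OR C AND C) AND (A OR C) AND B
= ((A OR C) AND NOT B OR A OR C) AND (A OR C) AND B
= (A OR C) AND (A OR C) AND B
= (A OR C) AND B
This depends on A, B, C, so it is not a constant.

neither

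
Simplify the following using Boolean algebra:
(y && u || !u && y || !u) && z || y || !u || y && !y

y || !u

(y && u || !u && y || !u) && z || y || !u || y && !y
= (y || !u) && z || y || !u || y && !y   (distribution)
= (y || !u) && z || y || !u   (complement / identity)
= y || !u   (absorption)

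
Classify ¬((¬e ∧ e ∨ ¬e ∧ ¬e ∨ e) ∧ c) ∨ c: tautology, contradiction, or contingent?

¬((¬e ∧ e ∨ ¬e ∧ ¬e ∨ e) ∧ c) ∨ c
= ¬((¬e ∨ e) ∧ c) ∨ c
= ¬c ∨ c
= True

tautology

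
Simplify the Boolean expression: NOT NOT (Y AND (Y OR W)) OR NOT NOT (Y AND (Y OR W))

Y

NOT NOT (Y AND (Y OR W)) OR NOT NOT (Y AND (Y OR W))
= NOT NOT (Y AND (Y OR W))   (idempotence)
= NOT NOT Y   (absorption)
= Y   (double negation)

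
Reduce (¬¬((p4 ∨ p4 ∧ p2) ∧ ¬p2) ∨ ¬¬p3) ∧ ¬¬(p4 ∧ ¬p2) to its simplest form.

p4 ∧ ¬p2

(¬¬((p4 ∨ p4 ∧ p2) ∧ ¬p2) ∨ ¬¬p3) ∧ ¬¬(p4 ∧ ¬p2)
= (¬¬((p4 ∨ p4 ∧ p2) ∧ ¬p2) ∨ p3) ∧ ¬¬(p4 ∧ ¬p2)
= (¬¬(p4 ∧ ¬p2) ∨ p3) ∧ ¬¬(p4 ∧ ¬p2)
= ¬¬(p4 ∧ ¬p2)
= p4 ∧ ¬p2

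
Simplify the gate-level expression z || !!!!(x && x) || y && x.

z || !!!!(x && x) || y && x
= z || !!(x && x) || y && x   (double negation)
= z || x && x || y && x   (double negation)
= z || x && (x || y)   (distribution)
= z || x   (absorption)

z || x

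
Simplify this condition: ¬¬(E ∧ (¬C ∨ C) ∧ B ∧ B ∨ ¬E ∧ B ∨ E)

B ∨ E

¬¬(E ∧ (¬C ∨ C) ∧ B ∧ B ∨ ¬E ∧ B ∨ E)
= ¬¬(E ∧ (¬C ∨ C) ∧ B ∨ ¬E ∧ B ∨ E)   (idempotence)
= ¬¬(E ∧ B ∨ ¬E ∧ B ∨ E)   (complement / identity)
= E ∧ B ∨ ¬E ∧ B ∨ E   (double negation)
= B ∨ E   (distribution)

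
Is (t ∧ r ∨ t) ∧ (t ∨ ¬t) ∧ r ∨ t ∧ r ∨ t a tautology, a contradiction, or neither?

neither

(t ∧ r ∨ t) ∧ (t ∨ ¬t) ∧ r ∨ t ∧ r ∨ t
= (t ∧ r ∨ t) ∧ r ∨ t ∧ r ∨ t   (complement / identity)
= t ∧ r ∨ t   (absorption)
= t   (absorption)
This depends on t, so it is not a constant.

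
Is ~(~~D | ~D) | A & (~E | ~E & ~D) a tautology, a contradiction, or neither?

~(~~D | ~D) | A & (~E | ~E & ~D)
= ~D & D | A & (~E | ~E & ~D)   — De Morgan
= ~D & D | A & ~E   — absorption
= A & ~E   — complement / identity
This depends on A, E, so it is not a constant.

neither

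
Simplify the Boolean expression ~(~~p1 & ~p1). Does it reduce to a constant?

~(~~p1 & ~p1)
= ~p1 | p1   [De Morgan]
= 1   [complement]

1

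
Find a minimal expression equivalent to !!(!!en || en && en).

en

!!(!!en || en && en)
= !!(en || en && en)
= !!(en || en)
= en || en
= en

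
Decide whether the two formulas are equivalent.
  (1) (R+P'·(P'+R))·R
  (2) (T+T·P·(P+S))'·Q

No

E1: (R+P'·(P'+R))·R
    = (R+P')·R   (absorption)
    = R   (absorption)
E2: (T+T·P·(P+S))'·Q
    = (T+T·P)'·Q   (absorption)
    = T'·Q   (absorption)
These differ: at P=0, Q=0, R=1, S=0, T=0, E1 = 1 but E2 = 0.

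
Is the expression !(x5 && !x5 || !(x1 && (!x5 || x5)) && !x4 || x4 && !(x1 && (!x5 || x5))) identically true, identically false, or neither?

neither

!(x5 && !x5 || !(x1 && (!x5 || x5)) && !x4 || x4 && !(x1 && (!x5 || x5)))
= !(x5 && !x5 || !(x1 && (!x5 || x5)))   (distribution)
= !(x5 && !x5 || !x1)   (complement / identity)
= !!x1   (complement / identity)
= x1   (double negation)
This depends on x1, so it is not a constant.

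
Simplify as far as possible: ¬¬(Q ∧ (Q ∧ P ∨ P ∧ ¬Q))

Q ∧ P

¬¬(Q ∧ (Q ∧ P ∨ P ∧ ¬Q))
= ¬¬(Q ∧ P)   — distribution
= Q ∧ P   — double negation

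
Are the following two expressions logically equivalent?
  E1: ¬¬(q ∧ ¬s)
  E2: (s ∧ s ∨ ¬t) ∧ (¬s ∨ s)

E1: ¬¬(q ∧ ¬s)
    = q ∧ ¬s   — double negation
E2: (s ∧ s ∨ ¬t) ∧ (¬s ∨ s)
    = s ∧ s ∨ ¬t   — complement / identity
    = s ∨ ¬t   — idempotence
These differ: at q=0, s=1, t=0, E1 = 0 but E2 = 1.

No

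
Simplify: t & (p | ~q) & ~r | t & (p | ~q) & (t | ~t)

t & (p | ~q)

t & (p | ~q) & ~r | t & (p | ~q) & (t | ~t)
= t & (p | ~q) & ~r | t & (p | ~q)   [complement / identity]
= t & (p | ~q)   [absorption]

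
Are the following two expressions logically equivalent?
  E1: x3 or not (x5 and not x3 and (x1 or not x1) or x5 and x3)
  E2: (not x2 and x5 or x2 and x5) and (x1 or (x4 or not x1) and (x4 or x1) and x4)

No

E1: x3 or not (x5 and not x3 and (x1 or not x1) or x5 and x3)
    = x3 or not (x5 and not x3 or x5 and x3)   [complement / identity]
    = x3 or not (x5 and (not x3 or x3))   [distribution]
    = x3 or not x5   [complement / identity]
E2: (not x2 and x5 or x2 and x5) and (x1 or (x4 or not x1) and (x4 or x1) and x4)
    = (not x2 and x5 or x2 and x5) and (x1 or (x4 or not x1) and x4)   [absorption]
    = (not x2 and x5 or x2 and x5) and (x1 or x4)   [absorption]
    = x5 and (x1 or x4)   [distribution]
These differ: at x1=0, x2=0, x3=1, x4=0, x5=0, E1 = 1 but E2 = 0.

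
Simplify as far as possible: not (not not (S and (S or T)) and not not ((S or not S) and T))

not S or not T

not (not not (S and (S or T)) and not not ((S or not S) and T))
= not (not not S and not not ((S or not S) and T))   [absorption]
= not S or not ((S or not S) and T)   [De Morgan]
= not S or not T   [complement / identity]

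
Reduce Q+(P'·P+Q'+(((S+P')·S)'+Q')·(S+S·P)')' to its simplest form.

Q+(P'·P+Q'+(((S+P')·S)'+Q')·(S+S·P)')'
= Q+(P'·P+Q'+(S'+Q')·(S+S·P)')'   [absorption]
= Q+(Q'+(S'+Q')·(S+S·P)')'   [complement / identity]
= Q+(Q'+(S'+Q')·S')'   [absorption]
= Q+(Q'+S')'   [absorption]
= Q+Q·S   [De Morgan]
= Q   [absorption]

Q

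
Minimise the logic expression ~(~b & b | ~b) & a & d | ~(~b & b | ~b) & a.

b & a

~(~b & b | ~b) & a & d | ~(~b & b | ~b) & a
= ~(~b & b | ~b) & a   (absorption)
= ~~b & a   (complement / identity)
= b & a   (double negation)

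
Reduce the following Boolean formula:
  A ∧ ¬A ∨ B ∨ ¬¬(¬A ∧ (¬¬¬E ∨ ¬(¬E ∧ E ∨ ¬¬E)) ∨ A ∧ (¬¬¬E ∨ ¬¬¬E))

A ∧ ¬A ∨ B ∨ ¬¬(¬A ∧ (¬¬¬E ∨ ¬(¬E ∧ E ∨ ¬¬E)) ∨ A ∧ (¬¬¬E ∨ ¬¬¬E))
= A ∧ ¬A ∨ B ∨ ¬¬(¬A ∧ (¬¬¬E ∨ ¬¬¬E) ∨ A ∧ (¬¬¬E ∨ ¬¬¬E))   (complement / identity)
= A ∧ ¬A ∨ B ∨ ¬¬(¬¬¬E ∨ ¬¬¬E)   (distribution)
= A ∧ ¬A ∨ B ∨ ¬(¬¬E ∧ ¬¬E)   (De Morgan)
= B ∨ ¬(¬¬E ∧ ¬¬E)   (complement / identity)
= B ∨ ¬E ∨ ¬E   (De Morgan)
= B ∨ ¬E   (idempotence)

B ∨ ¬E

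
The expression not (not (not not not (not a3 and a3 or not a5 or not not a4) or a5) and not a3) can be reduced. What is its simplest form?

a5 or a3

not (not (not not not (not a3 and a3 or not a5 or not not a4) or a5) and not a3)
= not (not (not (not a3 and a3 or not a5 or not not a4) or a5) and not a3)   (double negation)
= not (not (not (not a5 or not not a4) or a5) and not a3)   (complement / identity)
= not (not (a5 and not a4 or a5) and not a3)   (De Morgan)
= not (not a5 and not a3)   (absorption)
= a5 or a3   (De Morgan)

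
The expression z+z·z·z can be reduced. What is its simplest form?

z

z+z·z·z
= z+z·z   [idempotence]
= z+z   [idempotence]
= z   [idempotence]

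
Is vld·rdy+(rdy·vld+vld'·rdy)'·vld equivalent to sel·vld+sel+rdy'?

No

E1: vld·rdy+(rdy·vld+vld'·rdy)'·vld
    = vld·rdy+rdy'·vld   [distribution]
    = (rdy+rdy')·vld   [distribution]
    = vld   [complement / identity]
E2: sel·vld+sel+rdy'
    = sel+rdy'   [absorption]
These differ: at rdy=1, sel=1, vld=0, E1 = 0 but E2 = 1.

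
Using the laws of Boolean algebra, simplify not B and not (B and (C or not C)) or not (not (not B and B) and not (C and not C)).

not B and not (B and (C or not C)) or not (not (not B and B) and not (C and not C))
= not B and not (B and (C or not C)) or not B and B or C and not C
= not B and not (B and (C or not C)) or not B and B
= not B and not B or not B and B
= not B

not B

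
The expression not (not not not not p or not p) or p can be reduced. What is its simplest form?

p

not (not not not not p or not p) or p
= not (not not p or not p) or p   [double negation]
= not p and p or p   [De Morgan]
= p   [complement / identity]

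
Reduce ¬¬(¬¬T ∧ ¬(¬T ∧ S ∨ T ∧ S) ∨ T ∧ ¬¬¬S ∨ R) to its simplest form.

T ∧ ¬S ∨ R

¬¬(¬¬T ∧ ¬(¬T ∧ S ∨ T ∧ S) ∨ T ∧ ¬¬¬S ∨ R)
= ¬¬(T ∧ ¬(¬T ∧ S ∨ T ∧ S) ∨ T ∧ ¬¬¬S ∨ R)   — double negation
= ¬¬(T ∧ ¬(¬T ∧ S ∨ T ∧ S) ∨ T ∧ ¬S ∨ R)   — double negation
= T ∧ ¬(¬T ∧ S ∨ T ∧ S) ∨ T ∧ ¬S ∨ R   — double negation
= T ∧ ¬S ∨ T ∧ ¬S ∨ R   — distribution
= T ∧ ¬S ∨ R   — idempotence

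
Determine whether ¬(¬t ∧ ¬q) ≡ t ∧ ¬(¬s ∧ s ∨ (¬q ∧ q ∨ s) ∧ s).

No

E1: ¬(¬t ∧ ¬q)
    = t ∨ q
E2: t ∧ ¬(¬s ∧ s ∨ (¬q ∧ q ∨ s) ∧ s)
    = t ∧ ¬(¬s ∧ s ∨ s ∧ s)
    = t ∧ ¬s
These differ: at q=1, s=1, t=0, E1 = 1 but E2 = 0.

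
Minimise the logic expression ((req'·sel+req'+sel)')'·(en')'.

((req'·sel+req'+sel)')'·(en')'
= ((req'·sel+req'+sel)')'·en
= (req'·sel+req'+sel)·en
= (req'+sel)·en

(req'+sel)·en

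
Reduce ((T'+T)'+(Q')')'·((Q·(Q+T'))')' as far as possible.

0

((T'+T)'+(Q')')'·((Q·(Q+T'))')'
= (T'+T)·Q'·((Q·(Q+T'))')'   [De Morgan]
= Q'·((Q·(Q+T'))')'   [complement / identity]
= Q'·(Q')'   [absorption]
= Q'·Q   [double negation]
= 0   [complement]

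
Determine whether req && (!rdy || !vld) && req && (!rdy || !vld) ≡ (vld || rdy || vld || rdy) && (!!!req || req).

E1: req && (!rdy || !vld) && req && (!rdy || !vld)
    = req && (!rdy || !vld)
E2: (vld || rdy || vld || rdy) && (!!!req || req)
    = (vld || rdy || vld || rdy) && (!req || req)
    = vld || rdy || vld || rdy
    = vld || rdy
These differ: at rdy=1, req=0, vld=0, E1 = 0 but E2 = 1.

No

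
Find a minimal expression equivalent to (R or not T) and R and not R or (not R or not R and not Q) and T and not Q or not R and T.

(R or not T) and R and not R or (not R or not R and not Q) and T and not Q or not R and T
= R and not R or (not R or not R and not Q) and T and not Q or not R and T   [absorption]
= (not R or not R and not Q) and T and not Q or not R and T   [complement / identity]
= not R and T and not Q or not R and T   [absorption]
= not R and T   [absorption]

not R and T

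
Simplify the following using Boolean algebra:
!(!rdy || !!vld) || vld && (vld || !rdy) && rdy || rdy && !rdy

!(!rdy || !!vld) || vld && (vld || !rdy) && rdy || rdy && !rdy
= rdy && !vld || vld && (vld || !rdy) && rdy || rdy && !rdy
= rdy && !vld || vld && rdy || rdy && !rdy
= rdy && !vld || vld && rdy
= rdy

rdy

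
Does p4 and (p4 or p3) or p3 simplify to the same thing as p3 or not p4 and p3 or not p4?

E1: p4 and (p4 or p3) or p3
    = p4 or p3   — absorption
E2: p3 or not p4 and p3 or not p4
    = p3 or not p4   — absorption
These differ: at p3=0, p4=0, E1 = 0 but E2 = 1.

No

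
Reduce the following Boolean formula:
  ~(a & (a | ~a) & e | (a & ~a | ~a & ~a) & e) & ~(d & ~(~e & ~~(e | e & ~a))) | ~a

~(a & (a | ~a) & e | (a & ~a | ~a & ~a) & e) & ~(d & ~(~e & ~~(e | e & ~a))) | ~a
= ~(a & (a | ~a) & e | (a & ~a | ~a & ~a) & e) & ~(d & (e | ~(e | e & ~a))) | ~a   — De Morgan
= ~(a & e | (a & ~a | ~a & ~a) & e) & ~(d & (e | ~(e | e & ~a))) | ~a   — complement / identity
= ~(a & e | (a & ~a | ~a & ~a) & e) & ~(d & (e | ~e)) | ~a   — absorption
= ~(a & e | (a & ~a | ~a & ~a) & e) & ~d | ~a   — complement / identity
= ~(a & e | ~a & e) & ~d | ~a   — distribution
= ~e & ~d | ~a   — distribution

~e & ~d | ~a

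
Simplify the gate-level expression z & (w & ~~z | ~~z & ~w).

z

z & (w & ~~z | ~~z & ~w)
= z & ~~z   — distribution
= z & z   — double negation
= z   — idempotence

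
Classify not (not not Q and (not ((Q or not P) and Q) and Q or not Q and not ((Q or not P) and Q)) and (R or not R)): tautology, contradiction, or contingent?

not (not not Q and (not ((Q or not P) and Q) and Q or not Q and not ((Q or not P) and Q)) and (R or not R))
= not (not not Q and not ((Q or not P) and Q) and (R or not R))   [distribution]
= not (not not Q and not Q and (R or not R))   [absorption]
= not (not not Q and not Q)   [complement / identity]
= not Q or Q   [De Morgan]
= True   [complement]

tautology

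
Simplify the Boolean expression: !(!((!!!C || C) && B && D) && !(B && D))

B && D

!(!((!!!C || C) && B && D) && !(B && D))
= !(!((!C || C) && B && D) && !(B && D))   — double negation
= (!C || C) && B && D || B && D   — De Morgan
= B && D || B && D   — complement / identity
= B && D   — idempotence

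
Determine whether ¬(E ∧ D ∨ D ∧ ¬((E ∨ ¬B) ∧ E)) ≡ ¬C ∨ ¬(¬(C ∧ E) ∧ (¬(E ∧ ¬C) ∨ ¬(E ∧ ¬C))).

E1: ¬(E ∧ D ∨ D ∧ ¬((E ∨ ¬B) ∧ E))
    = ¬(E ∧ D ∨ D ∧ ¬E)   [absorption]
    = ¬D   [distribution]
E2: ¬C ∨ ¬(¬(C ∧ E) ∧ (¬(E ∧ ¬C) ∨ ¬(E ∧ ¬C)))
    = ¬C ∨ ¬(¬(C ∧ E) ∧ ¬(E ∧ ¬C))   [idempotence]
    = ¬C ∨ C ∧ E ∨ E ∧ ¬C   [De Morgan]
    = ¬C ∨ E   [distribution]
These differ: at B=1, C=0, D=1, E=0, E1 = 0 but E2 = 1.

No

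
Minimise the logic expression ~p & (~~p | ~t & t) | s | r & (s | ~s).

s | r

~p & (~~p | ~t & t) | s | r & (s | ~s)
= ~p & (~~p | ~t & t) | s | r   [complement / identity]
= ~p & ~~p | s | r   [complement / identity]
= ~p & p | s | r   [double negation]
= s | r   [complement / identity]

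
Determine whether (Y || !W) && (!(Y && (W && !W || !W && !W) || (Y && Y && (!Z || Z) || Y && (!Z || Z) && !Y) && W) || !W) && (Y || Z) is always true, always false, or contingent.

contingent

(Y || !W) && (!(Y && (W && !W || !W && !W) || (Y && Y && (!Z || Z) || Y && (!Z || Z) && !Y) && W) || !W) && (Y || Z)
= (!W || Y && !(Y && (W && !W || !W && !W) || (Y && Y && (!Z || Z) || Y && (!Z || Z) && !Y) && W)) && (Y || Z)   (distribution)
= (!W || Y && !(Y && (W && !W || !W && !W) || Y && (!Z || Z) && W)) && (Y || Z)   (distribution)
= (!W || Y && !(Y && (W && !W || !W && !W) || Y && W)) && (Y || Z)   (complement / identity)
= (!W || Y && !(Y && !W || Y && W)) && (Y || Z)   (distribution)
= (!W || Y && !Y) && (Y || Z)   (distribution)
= !W && (Y || Z)   (complement / identity)
This depends on W, Y, Z, so it is not a constant.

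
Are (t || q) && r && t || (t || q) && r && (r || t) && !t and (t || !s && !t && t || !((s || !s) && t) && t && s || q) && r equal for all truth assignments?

E1: (t || q) && r && t || (t || q) && r && (r || t) && !t
    = (t || q) && r && t || (t || q) && r && !t   — absorption
    = (t || q) && r   — distribution
E2: (t || !s && !t && t || !((s || !s) && t) && t && s || q) && r
    = (t || !s && !t && t || !t && t && s || q) && r   — complement / identity
    = (t || !t && t || q) && r   — distribution
    = (t || q) && r   — complement / identity
Both reduce to (t || q) && r, so they are equivalent.

Yes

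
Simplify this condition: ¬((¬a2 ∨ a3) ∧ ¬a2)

a2

¬((¬a2 ∨ a3) ∧ ¬a2)
= ¬¬a2   — absorption
= a2   — double negation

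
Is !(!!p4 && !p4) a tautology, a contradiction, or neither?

!(!!p4 && !p4)
= !p4 || p4
= true

tautology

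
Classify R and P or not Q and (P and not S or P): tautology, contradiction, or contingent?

R and P or not Q and (P and not S or P)
= R and P or not Q and P
= P and (R or not Q)
This depends on P, Q, R, so it is not a constant.

contingent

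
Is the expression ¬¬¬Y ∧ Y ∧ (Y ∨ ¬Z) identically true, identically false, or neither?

¬¬¬Y ∧ Y ∧ (Y ∨ ¬Z)
= ¬¬¬Y ∧ Y
= ¬Y ∧ Y
= False

identically false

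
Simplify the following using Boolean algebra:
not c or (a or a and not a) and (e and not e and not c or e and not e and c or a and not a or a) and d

not c or (a or a and not a) and (e and not e and not c or e and not e and c or a and not a or a) and d
= not c or (a or a and not a) and (e and not e or a and not a or a) and d   — distribution
= not c or (a or a and not a) and (a and not a or a) and d   — complement / identity
= not c or (a and not a or a and a) and d   — distribution
= not c or a and d   — distribution

not c or a and d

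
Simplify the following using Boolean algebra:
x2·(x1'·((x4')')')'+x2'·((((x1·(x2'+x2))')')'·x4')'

x2·(x1'·((x4')')')'+x2'·((((x1·(x2'+x2))')')'·x4')'
= x2·(x1'·x4')'+x2'·((((x1·(x2'+x2))')')'·x4')'
= x2·(x1'·x4')'+x2'·(((x1')')'·x4')'
= x2·(x1'·x4')'+x2'·(x1'·x4')'
= (x1'·x4')'
= x1+x4

x1+x4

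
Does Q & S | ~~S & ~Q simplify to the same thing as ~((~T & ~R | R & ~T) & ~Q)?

No

E1: Q & S | ~~S & ~Q
    = Q & S | S & ~Q   — double negation
    = S   — distribution
E2: ~((~T & ~R | R & ~T) & ~Q)
    = ~(~T & ~Q)   — distribution
    = T | Q   — De Morgan
These differ: at Q=1, R=0, S=0, T=0, E1 = 0 but E2 = 1.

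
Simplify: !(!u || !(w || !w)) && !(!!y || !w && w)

!(!u || !(w || !w)) && !(!!y || !w && w)
= !(!u || !(w || !w)) && !(y || !w && w)
= u && (w || !w) && !(y || !w && w)
= u && !(y || !w && w)
= u && !y

u && !y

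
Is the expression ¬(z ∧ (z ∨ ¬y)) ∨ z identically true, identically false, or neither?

identically true

¬(z ∧ (z ∨ ¬y)) ∨ z
= ¬z ∨ z   — absorption
= True   — complement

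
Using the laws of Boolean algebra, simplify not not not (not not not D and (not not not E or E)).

D

not not not (not not not D and (not not not E or E))
= not not not (not not not D and (not E or E))   (double negation)
= not (not not not D and (not E or E))   (double negation)
= not (not D and (not E or E))   (double negation)
= not not D   (complement / identity)
= D   (double negation)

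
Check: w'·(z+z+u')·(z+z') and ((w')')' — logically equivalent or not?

No

E1: w'·(z+z+u')·(z+z')
    = w'·(z+z+u')
    = w'·(z+u')
E2: ((w')')'
    = w'
These differ: at u=1, w=0, z=0, E1 = 0 but E2 = 1.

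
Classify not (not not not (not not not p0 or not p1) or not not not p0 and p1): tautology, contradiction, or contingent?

not (not not not (not not not p0 or not p1) or not not not p0 and p1)
= not (not not not (not not not p0 or not p1) or not p0 and p1)   — double negation
= not (not not not (not p0 or not p1) or not p0 and p1)   — double negation
= not (not not (p0 and p1) or not p0 and p1)   — De Morgan
= not (p0 and p1 or not p0 and p1)   — double negation
= not p1   — distribution
This depends on p1, so it is not a constant.

contingent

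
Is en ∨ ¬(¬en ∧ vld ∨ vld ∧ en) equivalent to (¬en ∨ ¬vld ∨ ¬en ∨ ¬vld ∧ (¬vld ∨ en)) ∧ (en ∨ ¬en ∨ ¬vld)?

No

E1: en ∨ ¬(¬en ∧ vld ∨ vld ∧ en)
    = en ∨ ¬vld
E2: (¬en ∨ ¬vld ∨ ¬en ∨ ¬vld ∧ (¬vld ∨ en)) ∧ (en ∨ ¬en ∨ ¬vld)
    = ¬en ∨ ¬vld ∨ (¬en ∨ ¬vld ∧ (¬vld ∨ en)) ∧ en
    = ¬en ∨ ¬vld ∨ (¬en ∨ ¬vld) ∧ en
    = ¬en ∨ ¬vld
These differ: at en=0, vld=1, E1 = 0 but E2 = 1.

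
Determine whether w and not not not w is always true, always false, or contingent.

w and not not not w
= w and not w   [double negation]
= False   [complement]

always false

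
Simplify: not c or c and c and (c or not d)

not c or c and c and (c or not d)
= not c or c and c   (absorption)
= not c or c   (idempotence)
= True   (complement)

True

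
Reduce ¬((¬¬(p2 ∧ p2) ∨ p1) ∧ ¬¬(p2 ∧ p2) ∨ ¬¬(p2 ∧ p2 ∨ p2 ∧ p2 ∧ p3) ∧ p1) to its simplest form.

¬p2

¬((¬¬(p2 ∧ p2) ∨ p1) ∧ ¬¬(p2 ∧ p2) ∨ ¬¬(p2 ∧ p2 ∨ p2 ∧ p2 ∧ p3) ∧ p1)
= ¬((¬¬(p2 ∧ p2) ∨ p1) ∧ ¬¬(p2 ∧ p2) ∨ ¬¬(p2 ∧ p2) ∧ p1)   — absorption
= ¬(¬¬(p2 ∧ p2) ∨ ¬¬(p2 ∧ p2) ∧ p1)   — absorption
= ¬¬¬(p2 ∧ p2)   — absorption
= ¬¬¬p2   — idempotence
= ¬p2   — double negation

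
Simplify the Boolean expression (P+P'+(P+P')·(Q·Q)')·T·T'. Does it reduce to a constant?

(P+P'+(P+P')·(Q·Q)')·T·T'
= (P+P'+(P+P')·Q')·T·T'   (idempotence)
= (P+P')·T·T'   (absorption)
= T·T'   (complement / identity)
= 0   (complement)

0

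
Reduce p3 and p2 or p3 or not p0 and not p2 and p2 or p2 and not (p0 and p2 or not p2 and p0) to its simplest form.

p3 or not p0 and p2

p3 and p2 or p3 or not p0 and not p2 and p2 or p2 and not (p0 and p2 or not p2 and p0)
= p3 and p2 or p3 or (not p0 and not p2 or not (p0 and p2 or not p2 and p0)) and p2   [distribution]
= p3 and p2 or p3 or (not p0 and not p2 or not p0) and p2   [distribution]
= p3 and p2 or p3 or not p0 and p2   [absorption]
= p3 or not p0 and p2   [absorption]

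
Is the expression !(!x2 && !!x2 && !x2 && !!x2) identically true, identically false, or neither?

!(!x2 && !!x2 && !x2 && !!x2)
= !(!x2 && !!x2)   — idempotence
= x2 || !x2   — De Morgan
= true   — complement

identically true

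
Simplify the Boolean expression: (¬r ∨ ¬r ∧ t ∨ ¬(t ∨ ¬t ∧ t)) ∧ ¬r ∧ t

(¬r ∨ ¬r ∧ t ∨ ¬(t ∨ ¬t ∧ t)) ∧ ¬r ∧ t
= (¬r ∨ ¬(t ∨ ¬t ∧ t)) ∧ ¬r ∧ t   [absorption]
= (¬r ∨ ¬t) ∧ ¬r ∧ t   [complement / identity]
= ¬r ∧ t   [absorption]

¬r ∧ t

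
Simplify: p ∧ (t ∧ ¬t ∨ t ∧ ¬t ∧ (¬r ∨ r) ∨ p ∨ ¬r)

p ∧ (t ∧ ¬t ∨ t ∧ ¬t ∧ (¬r ∨ r) ∨ p ∨ ¬r)
= p ∧ (t ∧ ¬t ∨ t ∧ ¬t ∨ p ∨ ¬r)   — complement / identity
= p ∧ (t ∧ ¬t ∨ p ∨ ¬r)   — complement / identity
= p ∧ (p ∨ ¬r)   — complement / identity
= p   — absorption

p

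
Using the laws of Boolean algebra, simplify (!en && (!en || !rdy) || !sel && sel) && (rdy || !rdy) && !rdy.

(!en && (!en || !rdy) || !sel && sel) && (rdy || !rdy) && !rdy
= !en && (!en || !rdy) && (rdy || !rdy) && !rdy
= !en && (rdy || !rdy) && !rdy
= !en && !rdy

!en && !rdy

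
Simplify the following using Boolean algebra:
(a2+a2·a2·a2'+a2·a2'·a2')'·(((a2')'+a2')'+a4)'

a2'·a4'

(a2+a2·a2·a2'+a2·a2'·a2')'·(((a2')'+a2')'+a4)'
= (a2+a2·a2')'·(((a2')'+a2')'+a4)'   [distribution]
= (a2+a2·a2')'·(a2'·a2+a4)'   [De Morgan]
= (a2+a2·a2')'·a4'   [complement / identity]
= a2'·a4'   [complement / identity]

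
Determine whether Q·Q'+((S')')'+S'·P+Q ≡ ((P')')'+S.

No

E1: Q·Q'+((S')')'+S'·P+Q
    = Q·Q'+S'+S'·P+Q   — double negation
    = S'+S'·P+Q   — complement / identity
    = S'+Q   — absorption
E2: ((P')')'+S
    = P'+S   — double negation
These differ: at P=1, Q=0, S=0, E1 = 1 but E2 = 0.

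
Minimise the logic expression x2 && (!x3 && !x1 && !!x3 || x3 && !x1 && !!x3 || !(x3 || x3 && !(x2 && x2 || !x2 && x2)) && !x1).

x2 && !x1

x2 && (!x3 && !x1 && !!x3 || x3 && !x1 && !!x3 || !(x3 || x3 && !(x2 && x2 || !x2 && x2)) && !x1)
= x2 && (!x1 && !!x3 || !(x3 || x3 && !(x2 && x2 || !x2 && x2)) && !x1)   — distribution
= x2 && (!x1 && !!x3 || !(x3 || x3 && !x2) && !x1)   — distribution
= x2 && (!x1 && !!x3 || !x3 && !x1)   — absorption
= x2 && (!x1 && x3 || !x3 && !x1)   — double negation
= x2 && !x1   — distribution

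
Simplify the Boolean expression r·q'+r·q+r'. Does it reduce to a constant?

r·q'+r·q+r'
= r+r'   [distribution]
= 1   [complement]

1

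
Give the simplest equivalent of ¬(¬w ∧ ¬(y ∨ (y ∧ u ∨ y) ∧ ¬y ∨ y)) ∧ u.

(w ∨ y) ∧ u

¬(¬w ∧ ¬(y ∨ (y ∧ u ∨ y) ∧ ¬y ∨ y)) ∧ u
= ¬(¬w ∧ ¬(y ∨ y ∧ ¬y ∨ y)) ∧ u
= ¬(¬w ∧ ¬(y ∨ y)) ∧ u
= ¬(¬w ∧ ¬y) ∧ u
= (w ∨ y) ∧ u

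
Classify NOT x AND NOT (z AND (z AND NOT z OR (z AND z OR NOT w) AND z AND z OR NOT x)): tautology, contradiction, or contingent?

contingent

NOT x AND NOT (z AND (z AND NOT z OR (z AND z OR NOT w) AND z AND z OR NOT x))
= NOT x AND NOT (z AND (z AND NOT z OR z AND z OR NOT x))   (absorption)
= NOT x AND NOT (z AND (z OR NOT x))   (distribution)
= NOT x AND NOT z   (absorption)
This depends on x, z, so it is not a constant.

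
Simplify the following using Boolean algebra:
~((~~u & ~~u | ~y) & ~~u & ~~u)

~u

~((~~u & ~~u | ~y) & ~~u & ~~u)
= ~(~~u & ~~u)
= ~~~u
= ~u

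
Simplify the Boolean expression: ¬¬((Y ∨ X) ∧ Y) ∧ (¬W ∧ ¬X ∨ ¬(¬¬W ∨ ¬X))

Y ∧ ¬W

¬¬((Y ∨ X) ∧ Y) ∧ (¬W ∧ ¬X ∨ ¬(¬¬W ∨ ¬X))
= ¬¬((Y ∨ X) ∧ Y) ∧ (¬W ∧ ¬X ∨ ¬W ∧ X)
= ¬¬Y ∧ (¬W ∧ ¬X ∨ ¬W ∧ X)
= Y ∧ (¬W ∧ ¬X ∨ ¬W ∧ X)
= Y ∧ ¬W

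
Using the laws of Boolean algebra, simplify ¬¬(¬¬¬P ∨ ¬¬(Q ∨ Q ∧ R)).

¬¬(¬¬¬P ∨ ¬¬(Q ∨ Q ∧ R))
= ¬¬(¬¬¬P ∨ ¬¬Q)   [absorption]
= ¬(¬¬P ∧ ¬Q)   [De Morgan]
= ¬P ∨ Q   [De Morgan]

¬P ∨ Q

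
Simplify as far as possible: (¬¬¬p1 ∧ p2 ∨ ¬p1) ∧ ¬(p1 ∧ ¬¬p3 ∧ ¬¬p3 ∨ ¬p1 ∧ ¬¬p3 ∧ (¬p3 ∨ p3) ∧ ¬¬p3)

¬p1 ∧ ¬p3

(¬¬¬p1 ∧ p2 ∨ ¬p1) ∧ ¬(p1 ∧ ¬¬p3 ∧ ¬¬p3 ∨ ¬p1 ∧ ¬¬p3 ∧ (¬p3 ∨ p3) ∧ ¬¬p3)
= (¬p1 ∧ p2 ∨ ¬p1) ∧ ¬(p1 ∧ ¬¬p3 ∧ ¬¬p3 ∨ ¬p1 ∧ ¬¬p3 ∧ (¬p3 ∨ p3) ∧ ¬¬p3)   — double negation
= (¬p1 ∧ p2 ∨ ¬p1) ∧ ¬(p1 ∧ ¬¬p3 ∧ ¬¬p3 ∨ ¬p1 ∧ ¬¬p3 ∧ ¬¬p3)   — complement / identity
= (¬p1 ∧ p2 ∨ ¬p1) ∧ ¬(¬¬p3 ∧ ¬¬p3)   — distribution
= (¬p1 ∧ p2 ∨ ¬p1) ∧ ¬¬¬p3   — idempotence
= ¬p1 ∧ ¬¬¬p3   — absorption
= ¬p1 ∧ ¬p3   — double negation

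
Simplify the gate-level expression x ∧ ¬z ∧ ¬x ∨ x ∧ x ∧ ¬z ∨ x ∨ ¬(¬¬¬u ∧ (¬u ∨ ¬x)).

x ∨ u

x ∧ ¬z ∧ ¬x ∨ x ∧ x ∧ ¬z ∨ x ∨ ¬(¬¬¬u ∧ (¬u ∨ ¬x))
= x ∧ ¬z ∧ ¬x ∨ x ∧ x ∧ ¬z ∨ x ∨ ¬(¬u ∧ (¬u ∨ ¬x))
= x ∧ ¬z ∨ x ∨ ¬(¬u ∧ (¬u ∨ ¬x))
= x ∧ ¬z ∨ x ∨ ¬¬u
= x ∨ ¬¬u
= x ∨ u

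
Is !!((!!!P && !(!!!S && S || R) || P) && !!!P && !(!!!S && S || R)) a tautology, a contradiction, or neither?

!!((!!!P && !(!!!S && S || R) || P) && !!!P && !(!!!S && S || R))
= (!!!P && !(!!!S && S || R) || P) && !!!P && !(!!!S && S || R)
= !!!P && !(!!!S && S || R)
= !!!P && !(!S && S || R)
= !!!P && !R
= !P && !R
This depends on P, R, so it is not a constant.

neither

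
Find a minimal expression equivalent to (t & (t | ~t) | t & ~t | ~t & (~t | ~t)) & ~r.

~r

(t & (t | ~t) | t & ~t | ~t & (~t | ~t)) & ~r
= (t & (t | ~t) | t & ~t | ~t & ~t) & ~r   [idempotence]
= (t & (t | ~t) | ~t & (t | ~t)) & ~r   [distribution]
= (t | ~t) & ~r   [distribution]
= ~r   [complement / identity]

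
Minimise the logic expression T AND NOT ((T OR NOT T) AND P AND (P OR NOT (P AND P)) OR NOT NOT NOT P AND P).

T AND NOT ((T OR NOT T) AND P AND (P OR NOT (P AND P)) OR NOT NOT NOT P AND P)
= T AND NOT ((T OR NOT T) AND P AND (P OR NOT (P AND P)) OR NOT P AND P)   (double negation)
= T AND NOT (P AND (P OR NOT (P AND P)) OR NOT P AND P)   (complement / identity)
= T AND NOT (P AND (P OR NOT (P AND P)))   (complement / identity)
= T AND NOT (P AND (P OR NOT P))   (idempotence)
= T AND NOT P   (complement / identity)

T AND NOT P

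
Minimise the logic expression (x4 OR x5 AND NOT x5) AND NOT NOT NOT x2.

(x4 OR x5 AND NOT x5) AND NOT NOT NOT x2
= (x4 OR x5 AND NOT x5) AND NOT x2   (double negation)
= x4 AND NOT x2   (complement / identity)

x4 AND NOT x2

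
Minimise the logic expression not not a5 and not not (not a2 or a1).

a5 and (not a2 or a1)

not not a5 and not not (not a2 or a1)
= a5 and not not (not a2 or a1)   [double negation]
= a5 and (not a2 or a1)   [double negation]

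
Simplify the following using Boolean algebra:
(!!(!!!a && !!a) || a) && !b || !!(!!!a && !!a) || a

a

(!!(!!!a && !!a) || a) && !b || !!(!!!a && !!a) || a
= !!(!!!a && !!a) || a   [absorption]
= !(!!a || !a) || a   [De Morgan]
= !a && a || a   [De Morgan]
= a   [complement / identity]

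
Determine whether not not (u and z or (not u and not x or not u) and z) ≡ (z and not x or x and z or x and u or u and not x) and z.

E1: not not (u and z or (not u and not x or not u) and z)
    = not not (u and z or not u and z)
    = not not z
    = z
E2: (z and not x or x and z or x and u or u and not x) and z
    = (z and not x or x and z or u) and z
    = (z or u) and z
    = z
Both reduce to z, so they are equivalent.

Yes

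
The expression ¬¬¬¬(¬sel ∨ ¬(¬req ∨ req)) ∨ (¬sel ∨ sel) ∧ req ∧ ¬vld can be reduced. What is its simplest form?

¬¬¬¬(¬sel ∨ ¬(¬req ∨ req)) ∨ (¬sel ∨ sel) ∧ req ∧ ¬vld
= ¬¬¬(sel ∧ (¬req ∨ req)) ∨ (¬sel ∨ sel) ∧ req ∧ ¬vld   — De Morgan
= ¬¬¬(sel ∧ (¬req ∨ req)) ∨ req ∧ ¬vld   — complement / identity
= ¬(sel ∧ (¬req ∨ req)) ∨ req ∧ ¬vld   — double negation
= ¬sel ∨ req ∧ ¬vld   — complement / identity

¬sel ∨ req ∧ ¬vld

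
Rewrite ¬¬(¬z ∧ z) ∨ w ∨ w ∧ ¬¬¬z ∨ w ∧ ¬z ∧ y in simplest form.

¬¬(¬z ∧ z) ∨ w ∨ w ∧ ¬¬¬z ∨ w ∧ ¬z ∧ y
= ¬z ∧ z ∨ w ∨ w ∧ ¬¬¬z ∨ w ∧ ¬z ∧ y
= ¬z ∧ z ∨ w ∨ w ∧ ¬z ∨ w ∧ ¬z ∧ y
= ¬z ∧ z ∨ w ∨ w ∧ ¬z
= w ∨ w ∧ ¬z
= w

w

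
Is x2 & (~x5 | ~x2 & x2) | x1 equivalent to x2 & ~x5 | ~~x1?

E1: x2 & (~x5 | ~x2 & x2) | x1
    = x2 & ~x5 | x1   (complement / identity)
E2: x2 & ~x5 | ~~x1
    = x2 & ~x5 | x1   (double negation)
Both reduce to x2 & ~x5 | x1, so they are equivalent.

Yes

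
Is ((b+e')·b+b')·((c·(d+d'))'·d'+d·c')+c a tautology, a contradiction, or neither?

((b+e')·b+b')·((c·(d+d'))'·d'+d·c')+c
= (b+b')·((c·(d+d'))'·d'+d·c')+c
= (c·(d+d'))'·d'+d·c'+c
= c'·d'+d·c'+c
= c'+c
= 1

tautology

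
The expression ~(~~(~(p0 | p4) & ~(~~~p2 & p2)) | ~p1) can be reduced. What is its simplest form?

(p0 | p4) & p1

~(~~(~(p0 | p4) & ~(~~~p2 & p2)) | ~p1)
= ~(~~(~(p0 | p4) & ~(~p2 & p2)) | ~p1)   — double negation
= ~(~(p0 | p4 | ~p2 & p2) | ~p1)   — De Morgan
= (p0 | p4 | ~p2 & p2) & p1   — De Morgan
= (p0 | p4) & p1   — complement / identity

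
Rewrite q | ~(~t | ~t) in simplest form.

q | t

q | ~(~t | ~t)
= q | t & t
= q | t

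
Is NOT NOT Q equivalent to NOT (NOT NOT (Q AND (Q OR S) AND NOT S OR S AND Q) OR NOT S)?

E1: NOT NOT Q
    = Q   [double negation]
E2: NOT (NOT NOT (Q AND (Q OR S) AND NOT S OR S AND Q) OR NOT S)
    = NOT (NOT NOT (Q AND NOT S OR S AND Q) OR NOT S)   [absorption]
    = NOT (NOT NOT Q OR NOT S)   [distribution]
    = NOT Q AND S   [De Morgan]
These differ: at Q=0, S=1, E1 = 0 but E2 = 1.

No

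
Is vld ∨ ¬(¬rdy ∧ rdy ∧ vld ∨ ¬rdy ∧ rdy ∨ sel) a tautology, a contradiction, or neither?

neither

vld ∨ ¬(¬rdy ∧ rdy ∧ vld ∨ ¬rdy ∧ rdy ∨ sel)
= vld ∨ ¬(¬rdy ∧ rdy ∨ sel)   [absorption]
= vld ∨ ¬sel   [complement / identity]
This depends on sel, vld, so it is not a constant.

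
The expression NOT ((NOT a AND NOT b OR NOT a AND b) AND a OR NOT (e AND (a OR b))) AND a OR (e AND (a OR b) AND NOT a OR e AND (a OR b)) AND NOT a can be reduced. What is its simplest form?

e AND (a OR b)

NOT ((NOT a AND NOT b OR NOT a AND b) AND a OR NOT (e AND (a OR b))) AND a OR (e AND (a OR b) AND NOT a OR e AND (a OR b)) AND NOT a
= NOT (NOT a AND a OR NOT (e AND (a OR b))) AND a OR (e AND (a OR b) AND NOT a OR e AND (a OR b)) AND NOT a   (distribution)
= NOT NOT (e AND (a OR b)) AND a OR (e AND (a OR b) AND NOT a OR e AND (a OR b)) AND NOT a   (complement / identity)
= NOT NOT (e AND (a OR b)) AND a OR e AND (a OR b) AND NOT a   (absorption)
= e AND (a OR b) AND a OR e AND (a OR b) AND NOT a   (double negation)
= e AND (a OR b)   (distribution)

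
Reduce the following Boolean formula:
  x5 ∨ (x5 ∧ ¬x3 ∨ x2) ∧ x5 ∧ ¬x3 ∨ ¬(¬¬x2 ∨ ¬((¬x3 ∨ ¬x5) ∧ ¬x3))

x5 ∨ (x5 ∧ ¬x3 ∨ x2) ∧ x5 ∧ ¬x3 ∨ ¬(¬¬x2 ∨ ¬((¬x3 ∨ ¬x5) ∧ ¬x3))
= x5 ∨ x5 ∧ ¬x3 ∨ ¬(¬¬x2 ∨ ¬((¬x3 ∨ ¬x5) ∧ ¬x3))   (absorption)
= x5 ∨ x5 ∧ ¬x3 ∨ ¬(¬¬x2 ∨ ¬¬x3)   (absorption)
= x5 ∨ ¬(¬¬x2 ∨ ¬¬x3)   (absorption)
= x5 ∨ ¬x2 ∧ ¬x3   (De Morgan)

x5 ∨ ¬x2 ∧ ¬x3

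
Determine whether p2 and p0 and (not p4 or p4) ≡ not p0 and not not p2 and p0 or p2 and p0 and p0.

E1: p2 and p0 and (not p4 or p4)
    = p2 and p0   [complement / identity]
E2: not p0 and not not p2 and p0 or p2 and p0 and p0
    = not p0 and p2 and p0 or p2 and p0 and p0   [double negation]
    = p2 and p0   [distribution]
Both reduce to p2 and p0, so they are equivalent.

Yes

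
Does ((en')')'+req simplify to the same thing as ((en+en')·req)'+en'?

E1: ((en')')'+req
    = en'+req   (double negation)
E2: ((en+en')·req)'+en'
    = req'+en'   (complement / identity)
These differ: at en=1, req=0, E1 = 0 but E2 = 1.

No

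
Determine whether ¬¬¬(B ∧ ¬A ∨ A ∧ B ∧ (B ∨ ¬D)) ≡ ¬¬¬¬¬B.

E1: ¬¬¬(B ∧ ¬A ∨ A ∧ B ∧ (B ∨ ¬D))
    = ¬¬¬(B ∧ ¬A ∨ A ∧ B)   — absorption
    = ¬¬¬B   — distribution
    = ¬B   — double negation
E2: ¬¬¬¬¬B
    = ¬¬¬B   — double negation
    = ¬B   — double negation
Both reduce to ¬B, so they are equivalent.

Yes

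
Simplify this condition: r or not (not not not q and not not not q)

r or not (not not not q and not not not q)
= r or not not not not q   — idempotence
= r or not not q   — double negation
= r or q   — double negation

r or q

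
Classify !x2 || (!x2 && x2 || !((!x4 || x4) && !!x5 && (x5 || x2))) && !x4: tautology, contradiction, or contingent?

!x2 || (!x2 && x2 || !((!x4 || x4) && !!x5 && (x5 || x2))) && !x4
= !x2 || (!x2 && x2 || !((!x4 || x4) && x5 && (x5 || x2))) && !x4   (double negation)
= !x2 || (!x2 && x2 || !(x5 && (x5 || x2))) && !x4   (complement / identity)
= !x2 || !(x5 && (x5 || x2)) && !x4   (complement / identity)
= !x2 || !x5 && !x4   (absorption)
This depends on x2, x4, x5, so it is not a constant.

contingent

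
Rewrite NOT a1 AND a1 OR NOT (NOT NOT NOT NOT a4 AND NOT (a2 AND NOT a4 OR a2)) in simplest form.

NOT a4 OR a2

NOT a1 AND a1 OR NOT (NOT NOT NOT NOT a4 AND NOT (a2 AND NOT a4 OR a2))
= NOT a1 AND a1 OR NOT (NOT NOT NOT NOT a4 AND NOT a2)
= NOT a1 AND a1 OR NOT NOT NOT a4 OR a2
= NOT NOT NOT a4 OR a2
= NOT a4 OR a2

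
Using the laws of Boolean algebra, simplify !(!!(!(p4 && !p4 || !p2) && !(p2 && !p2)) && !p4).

!p2 || p4

!(!!(!(p4 && !p4 || !p2) && !(p2 && !p2)) && !p4)
= !(!!(!!p2 && !(p2 && !p2)) && !p4)   [complement / identity]
= !(!(!p2 || p2 && !p2) && !p4)   [De Morgan]
= !(!!p2 && !p4)   [complement / identity]
= !p2 || p4   [De Morgan]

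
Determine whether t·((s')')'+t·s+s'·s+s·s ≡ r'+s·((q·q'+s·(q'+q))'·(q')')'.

No

E1: t·((s')')'+t·s+s'·s+s·s
    = t·s'+t·s+s'·s+s·s   — double negation
    = t·s'+t·s+s   — distribution
    = t+s   — distribution
E2: r'+s·((q·q'+s·(q'+q))'·(q')')'
    = r'+s·(q·q'+s·(q'+q)+q')   — De Morgan
    = r'+s·(s·(q'+q)+q')   — complement / identity
    = r'+s·(s+q')   — complement / identity
    = r'+s   — absorption
These differ: at q=0, r=0, s=0, t=0, E1 = 0 but E2 = 1.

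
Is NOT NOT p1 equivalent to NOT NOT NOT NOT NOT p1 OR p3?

No

E1: NOT NOT p1
    = p1   — double negation
E2: NOT NOT NOT NOT NOT p1 OR p3
    = NOT NOT NOT p1 OR p3   — double negation
    = NOT p1 OR p3   — double negation
These differ: at p1=0, p3=0, E1 = 0 but E2 = 1.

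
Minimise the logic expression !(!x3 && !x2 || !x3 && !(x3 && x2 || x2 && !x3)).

x3 || x2

!(!x3 && !x2 || !x3 && !(x3 && x2 || x2 && !x3))
= !(!x3 && !x2 || !x3 && !x2)   (distribution)
= !(!x3 && !x2)   (idempotence)
= x3 || x2   (De Morgan)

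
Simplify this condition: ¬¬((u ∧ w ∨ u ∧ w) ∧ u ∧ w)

¬¬((u ∧ w ∨ u ∧ w) ∧ u ∧ w)
= ¬¬(u ∧ w ∧ u ∧ w)   [idempotence]
= ¬¬(u ∧ w)   [idempotence]
= u ∧ w   [double negation]

u ∧ w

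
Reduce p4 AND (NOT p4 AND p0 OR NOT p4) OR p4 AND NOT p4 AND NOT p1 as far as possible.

FALSE

p4 AND (NOT p4 AND p0 OR NOT p4) OR p4 AND NOT p4 AND NOT p1
= p4 AND NOT p4 OR p4 AND NOT p4 AND NOT p1   (absorption)
= p4 AND NOT p4   (absorption)
= FALSE   (complement)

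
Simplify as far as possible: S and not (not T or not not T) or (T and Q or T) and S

S and T

S and not (not T or not not T) or (T and Q or T) and S
= S and not (not T or not not T) or T and S   [absorption]
= S and (not (not T or not not T) or T)   [distribution]
= S and (T and not T or T)   [De Morgan]
= S and T   [complement / identity]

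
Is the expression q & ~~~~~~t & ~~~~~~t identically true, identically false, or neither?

neither

q & ~~~~~~t & ~~~~~~t
= q & ~~~~~~t   [idempotence]
= q & ~~~~t   [double negation]
= q & ~~t   [double negation]
= q & t   [double negation]
This depends on q, t, so it is not a constant.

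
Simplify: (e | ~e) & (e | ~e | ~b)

1

(e | ~e) & (e | ~e | ~b)
= e | ~e   [absorption]
= 1   [complement]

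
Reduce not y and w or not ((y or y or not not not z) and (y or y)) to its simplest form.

not y

not y and w or not ((y or y or not not not z) and (y or y))
= not y and w or not ((y or y or not z) and (y or y))   [double negation]
= not y and w or not (y or y)   [absorption]
= not y and w or not y   [idempotence]
= not y   [absorption]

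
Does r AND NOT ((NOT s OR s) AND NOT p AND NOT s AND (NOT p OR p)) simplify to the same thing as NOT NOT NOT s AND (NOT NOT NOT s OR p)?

No

E1: r AND NOT ((NOT s OR s) AND NOT p AND NOT s AND (NOT p OR p))
    = r AND NOT ((NOT s OR s) AND NOT p AND NOT s)   [complement / identity]
    = r AND NOT (NOT p AND NOT s)   [complement / identity]
    = r AND (p OR s)   [De Morgan]
E2: NOT NOT NOT s AND (NOT NOT NOT s OR p)
    = NOT NOT NOT s   [absorption]
    = NOT s   [double negation]
These differ: at p=0, r=0, s=0, E1 = 0 but E2 = 1.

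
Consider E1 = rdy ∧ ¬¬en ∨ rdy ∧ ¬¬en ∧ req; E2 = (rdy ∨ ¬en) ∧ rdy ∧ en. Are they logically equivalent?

E1: rdy ∧ ¬¬en ∨ rdy ∧ ¬¬en ∧ req
    = rdy ∧ ¬¬en   [absorption]
    = rdy ∧ en   [double negation]
E2: (rdy ∨ ¬en) ∧ rdy ∧ en
    = rdy ∧ en   [absorption]
Both reduce to rdy ∧ en, so they are equivalent.

Yes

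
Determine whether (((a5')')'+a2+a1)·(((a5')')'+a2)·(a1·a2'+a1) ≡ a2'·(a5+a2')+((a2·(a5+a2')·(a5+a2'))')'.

No

E1: (((a5')')'+a2+a1)·(((a5')')'+a2)·(a1·a2'+a1)
    = (((a5')')'+a2+a1)·(((a5')')'+a2)·a1   — absorption
    = (((a5')')'+a2)·a1   — absorption
    = (a5'+a2)·a1   — double negation
E2: a2'·(a5+a2')+((a2·(a5+a2')·(a5+a2'))')'
    = a2'·(a5+a2')+((a2·(a5+a2'))')'   — idempotence
    = a2'·(a5+a2')+a2·(a5+a2')   — double negation
    = a5+a2'   — distribution
These differ: at a1=0, a2=0, a5=0, E1 = 0 but E2 = 1.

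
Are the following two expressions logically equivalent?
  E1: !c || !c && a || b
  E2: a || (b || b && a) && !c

E1: !c || !c && a || b
    = !c || b
E2: a || (b || b && a) && !c
    = a || b && !c
These differ: at a=0, b=0, c=0, E1 = 1 but E2 = 0.

No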